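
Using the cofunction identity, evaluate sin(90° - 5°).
sin(90° - 5°) = cos(5°) = 0.9962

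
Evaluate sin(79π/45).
sin(79π/45) = -0.6947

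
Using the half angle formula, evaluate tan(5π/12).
tan(5π/12) = sin 5π/6 / (1 + cos 5π/6) = 2+√3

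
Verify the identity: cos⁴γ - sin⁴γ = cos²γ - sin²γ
LHS = (cos²γ - sin²γ)(cos²γ + sin²γ) = (cos²γ - sin²γ) · 1 = cos²γ - sin²γ = RHS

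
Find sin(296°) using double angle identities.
sin(296°) = 2 sin 148° cos 148° = -0.8988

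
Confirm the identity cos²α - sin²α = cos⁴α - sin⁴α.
RHS = (cos²α - sin²α)(cos²α + sin²α) = (cos²α - sin²α) · 1 = cos²α - sin²α = LHS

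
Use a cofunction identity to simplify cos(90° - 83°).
cos(90° - 83°) = sin(83°)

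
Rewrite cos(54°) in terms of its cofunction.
cos(54°) = sin(90° - 54°) = sin(36°)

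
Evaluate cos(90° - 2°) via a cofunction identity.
cos(90° - 2°) = sin(2°) = 0.0349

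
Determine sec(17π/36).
sec(17π/36) = 11.47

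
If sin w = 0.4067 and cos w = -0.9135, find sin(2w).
sin(2w) = 2 sin w cos w = -0.743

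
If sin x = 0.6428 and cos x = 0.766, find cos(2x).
cos(2x) = cos²x - sin²x = 0.1736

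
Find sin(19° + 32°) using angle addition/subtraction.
sin(19° + 32°) = sin 19° cos 32° + cos 19° sin 32° = 0.7771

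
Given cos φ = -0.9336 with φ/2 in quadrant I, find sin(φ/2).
sin(φ/2) = ±√((1 - cos φ)/2); positive since φ/2 ∈ QI, so sin(φ/2) = 0.9833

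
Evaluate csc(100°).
csc(100°) = 1.015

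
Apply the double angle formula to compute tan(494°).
tan(494°) = 2 tan 247° / (1 - tan²247°) = -1.036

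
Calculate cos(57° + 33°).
cos(57° + 33°) = cos 57° cos 33° - sin 57° sin 33° = 0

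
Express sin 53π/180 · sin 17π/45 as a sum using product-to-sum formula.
sin 53π/180 sin 17π/45 = (1/2)[cos(53π/180-17π/45) - cos(53π/180+17π/45)]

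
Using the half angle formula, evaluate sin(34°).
sin(34°) = √((1 - cos 68°)/2) = 0.5592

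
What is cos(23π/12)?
cos(23π/12) = (√6+√2)/4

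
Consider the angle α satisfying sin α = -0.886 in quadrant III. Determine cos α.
cos α = ±√(1 - sin²α) = -0.4637 (negative in QIII)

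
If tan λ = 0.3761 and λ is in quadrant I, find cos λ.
cos λ = 0.936 (using tan²λ + 1 = sec²λ)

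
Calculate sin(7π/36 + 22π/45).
sin(7π/36 + 22π/45) = sin 7π/36 cos 22π/45 + cos 7π/36 sin 22π/45 = 0.8387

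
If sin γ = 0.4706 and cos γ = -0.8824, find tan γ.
tan γ = sin γ / cos γ = -0.5333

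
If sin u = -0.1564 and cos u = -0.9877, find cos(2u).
cos(2u) = cos²u - sin²u = 0.9511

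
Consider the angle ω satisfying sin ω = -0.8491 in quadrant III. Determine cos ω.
cos ω = ±√(1 - sin²ω) = -0.5282 (negative in QIII)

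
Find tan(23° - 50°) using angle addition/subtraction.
tan(23° - 50°) = (tan 23° - tan 50°)/(1 + tan 23° tan 50°) = -0.5095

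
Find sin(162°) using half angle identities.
sin(162°) = √((1 - cos 324°)/2) = 0.309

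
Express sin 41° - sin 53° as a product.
sin 41° - sin 53° = 2 cos(47°) sin(-6°)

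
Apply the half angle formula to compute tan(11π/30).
tan(11π/30) = sin 11π/15 / (1 + cos 11π/15) = 2.246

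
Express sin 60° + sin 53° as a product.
sin 60° + sin 53° = 2 sin(56.5°) cos(3.5°)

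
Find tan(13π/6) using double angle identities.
tan(13π/6) = 2 tan 13π/12 / (1 - tan²13π/12) = √3/3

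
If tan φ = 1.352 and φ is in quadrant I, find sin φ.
sin φ = 0.804 (using tan²φ + 1 = sec²φ)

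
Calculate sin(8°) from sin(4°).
sin(8°) = 2 sin 4° cos 4° = 0.1392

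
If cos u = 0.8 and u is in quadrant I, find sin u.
sin u = 0.6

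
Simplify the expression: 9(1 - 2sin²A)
9(1 - 2sin²A) = 9(cos(2A)) (using Double angle)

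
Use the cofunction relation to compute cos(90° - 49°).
cos(90° - 49°) = sin(49°) = 0.7547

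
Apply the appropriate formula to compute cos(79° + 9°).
cos(79° + 9°) = cos 79° cos 9° - sin 79° sin 9° = 0.0349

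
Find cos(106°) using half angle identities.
cos(106°) = -√((1 + cos 212°)/2) = -0.2756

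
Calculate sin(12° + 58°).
sin(12° + 58°) = sin 12° cos 58° + cos 12° sin 58° = 0.9397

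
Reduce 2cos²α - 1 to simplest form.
2cos²α - 1 = cos(2α) (using Double angle)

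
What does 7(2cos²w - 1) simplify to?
7(2cos²w - 1) = 7(cos(2w)) (using Double angle)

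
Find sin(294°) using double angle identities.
sin(294°) = 2 sin 147° cos 147° = -0.9135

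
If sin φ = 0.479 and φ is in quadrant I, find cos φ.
cos φ = 0.8778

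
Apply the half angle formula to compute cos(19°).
cos(19°) = √((1 + cos 38°)/2) = 0.9455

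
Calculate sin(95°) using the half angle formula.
sin(95°) = √((1 - cos 190°)/2) = 0.9962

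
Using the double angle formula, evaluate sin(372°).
sin(372°) = 2 sin 186° cos 186° = 0.2079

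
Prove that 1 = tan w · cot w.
RHS = (sin w/cos w) · (cos w/sin w) = 1 = LHS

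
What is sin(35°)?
sin(35°) = 0.5736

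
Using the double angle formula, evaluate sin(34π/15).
sin(34π/15) = 2 sin 17π/15 cos 17π/15 = 0.7431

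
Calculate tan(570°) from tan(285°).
tan(570°) = 2 tan 285° / (1 - tan²285°) = √3/3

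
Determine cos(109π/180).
cos(109π/180) = -0.3256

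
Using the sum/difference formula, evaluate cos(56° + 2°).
cos(56° + 2°) = cos 56° cos 2° - sin 56° sin 2° = 0.5299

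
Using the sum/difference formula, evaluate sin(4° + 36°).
sin(4° + 36°) = sin 4° cos 36° + cos 4° sin 36° = 0.6428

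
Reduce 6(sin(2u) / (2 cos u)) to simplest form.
6(sin(2u) / (2 cos u)) = 6(sin u) (using Double angle)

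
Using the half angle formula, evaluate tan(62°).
tan(62°) = sin 124° / (1 + cos 124°) = 1.881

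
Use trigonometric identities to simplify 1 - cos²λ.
1 - cos²λ = sin²λ (using Pythagorean identity)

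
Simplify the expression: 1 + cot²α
1 + cot²α = csc²α (using Pythagorean identity)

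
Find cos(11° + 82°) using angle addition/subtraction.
cos(11° + 82°) = cos 11° cos 82° - sin 11° sin 82° = -0.05234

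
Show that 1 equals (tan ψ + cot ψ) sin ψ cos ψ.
RHS = (sin ψ/cos ψ + cos ψ/sin ψ) sin ψ cos ψ = ((sin²ψ + cos²ψ)/(sin ψ cos ψ)) · sin ψ cos ψ = sin²ψ + cos²ψ = 1 = LHS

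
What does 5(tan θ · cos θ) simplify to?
5(tan θ · cos θ) = 5(sin θ) (using Quotient identity)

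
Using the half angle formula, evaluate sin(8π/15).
sin(8π/15) = √((1 - cos 16π/15)/2) = 0.9945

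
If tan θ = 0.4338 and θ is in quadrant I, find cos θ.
cos θ = 0.9174 (using tan²θ + 1 = sec²θ)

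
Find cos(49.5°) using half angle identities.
cos(49.5°) = √((1 + cos 99°)/2) = 0.6494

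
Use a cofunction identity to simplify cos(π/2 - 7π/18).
cos(π/2 - 7π/18) = sin(7π/18)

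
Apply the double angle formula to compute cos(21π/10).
cos(21π/10) = cos²21π/20 - sin²21π/20 = 0.9511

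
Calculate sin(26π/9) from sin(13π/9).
sin(26π/9) = 2 sin 13π/9 cos 13π/9 = 0.342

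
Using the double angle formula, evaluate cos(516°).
cos(516°) = cos²258° - sin²258° = -0.9135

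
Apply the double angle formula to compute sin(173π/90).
sin(173π/90) = 2 sin 173π/180 cos 173π/180 = -0.2419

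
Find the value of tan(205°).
tan(205°) = 0.4663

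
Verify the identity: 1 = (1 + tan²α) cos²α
RHS = sec²α · cos²α = (1/cos²α) · cos²α = 1 = LHS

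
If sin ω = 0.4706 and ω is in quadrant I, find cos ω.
cos ω = 0.8823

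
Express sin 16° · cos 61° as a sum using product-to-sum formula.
sin 16° cos 61° = (1/2)[sin(16°+61°) + sin(16°-61°)]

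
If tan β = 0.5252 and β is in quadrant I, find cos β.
cos β = 0.8853 (using tan²β + 1 = sec²β)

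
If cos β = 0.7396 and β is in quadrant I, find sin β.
sin β = 0.673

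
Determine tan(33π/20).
tan(33π/20) = -1.963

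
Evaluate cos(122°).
cos(122°) = -0.5299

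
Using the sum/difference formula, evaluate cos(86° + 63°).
cos(86° + 63°) = cos 86° cos 63° - sin 86° sin 63° = -0.8572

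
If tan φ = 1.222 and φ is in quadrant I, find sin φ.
sin φ = 0.7739 (using tan²φ + 1 = sec²φ)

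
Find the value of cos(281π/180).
cos(281π/180) = 0.1908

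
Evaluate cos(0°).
cos(0°) = 1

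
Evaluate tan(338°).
tan(338°) = -0.404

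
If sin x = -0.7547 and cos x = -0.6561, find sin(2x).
sin(2x) = 2 sin x cos x = 0.9903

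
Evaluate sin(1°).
sin(1°) = 0.01745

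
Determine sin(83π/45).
sin(83π/45) = -0.4695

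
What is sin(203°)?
sin(203°) = -0.3907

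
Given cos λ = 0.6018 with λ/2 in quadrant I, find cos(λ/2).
cos(λ/2) = ±√((1 + cos λ)/2); positive since λ/2 ∈ QI, so cos(λ/2) = 0.8949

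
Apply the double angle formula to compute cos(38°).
cos(38°) = cos²19° - sin²19° = 0.788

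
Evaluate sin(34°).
sin(34°) = 0.5592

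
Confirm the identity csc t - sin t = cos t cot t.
LHS = 1/sin t - sin t = (1 - sin²t)/sin t = cos²t/sin t = cos t · (cos t/sin t) = cos t cot t = RHS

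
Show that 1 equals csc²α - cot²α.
RHS = 1/sin²α - cos²α/sin²α = (1 - cos²α)/sin²α = sin²α/sin²α = 1 = LHS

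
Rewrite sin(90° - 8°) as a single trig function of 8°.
sin(90° - 8°) = cos(8°)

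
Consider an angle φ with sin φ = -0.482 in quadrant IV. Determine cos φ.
cos φ = √(1 - sin²φ) = 0.8762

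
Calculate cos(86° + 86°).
cos(86° + 86°) = cos 86° cos 86° - sin 86° sin 86° = -0.9903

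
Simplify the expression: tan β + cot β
tan β + cot β = sec β csc β (using Quotient identities)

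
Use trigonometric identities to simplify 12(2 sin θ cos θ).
12(2 sin θ cos θ) = 12(sin(2θ)) (using Double angle)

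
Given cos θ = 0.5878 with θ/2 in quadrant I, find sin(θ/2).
sin(θ/2) = ±√((1 - cos θ)/2); positive since θ/2 ∈ QI, so sin(θ/2) = 0.454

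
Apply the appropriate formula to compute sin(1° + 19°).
sin(1° + 19°) = sin 1° cos 19° + cos 1° sin 19° = 0.342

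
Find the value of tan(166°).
tan(166°) = -0.2493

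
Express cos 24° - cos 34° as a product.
cos 24° - cos 34° = -2 sin(29°) sin(-5°)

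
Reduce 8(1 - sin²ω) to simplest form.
8(1 - sin²ω) = 8(cos²ω) (using Pythagorean identity)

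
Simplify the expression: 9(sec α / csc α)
9(sec α / csc α) = 9(tan α) (using Reciprocal identities)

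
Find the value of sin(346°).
sin(346°) = -0.2419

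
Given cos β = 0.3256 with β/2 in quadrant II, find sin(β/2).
sin(β/2) = ±√((1 - cos β)/2); positive since β/2 ∈ QII, so sin(β/2) = 0.5807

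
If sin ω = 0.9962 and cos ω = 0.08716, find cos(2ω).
cos(2ω) = cos²ω - sin²ω = -0.9848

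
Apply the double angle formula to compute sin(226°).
sin(226°) = 2 sin 113° cos 113° = -0.7193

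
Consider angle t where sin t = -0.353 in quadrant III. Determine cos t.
cos t = ±√(1 - sin²t) = -0.9356 (negative in QIII)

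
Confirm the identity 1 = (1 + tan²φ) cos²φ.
RHS = sec²φ · cos²φ = (1/cos²φ) · cos²φ = 1 = LHS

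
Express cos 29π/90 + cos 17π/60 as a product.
cos 29π/90 + cos 17π/60 = 2 cos(109π/360) cos(7π/360)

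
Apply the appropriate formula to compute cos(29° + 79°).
cos(29° + 79°) = cos 29° cos 79° - sin 29° sin 79° = -0.309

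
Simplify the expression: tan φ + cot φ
tan φ + cot φ = sec φ csc φ (using Quotient identities)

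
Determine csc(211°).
csc(211°) = -1.942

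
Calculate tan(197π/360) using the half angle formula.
tan(197π/360) = sin 197π/180 / (1 + cos 197π/180) = -6.691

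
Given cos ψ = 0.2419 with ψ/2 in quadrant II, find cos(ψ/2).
cos(ψ/2) = ±√((1 + cos ψ)/2); negative since ψ/2 ∈ QII, so cos(ψ/2) = -0.788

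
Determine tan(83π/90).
tan(83π/90) = -0.2493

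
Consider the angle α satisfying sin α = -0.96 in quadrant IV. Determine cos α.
cos α = √(1 - sin²α) = 0.28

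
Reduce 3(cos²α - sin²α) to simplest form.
3(cos²α - sin²α) = 3(cos(2α)) (using Double angle)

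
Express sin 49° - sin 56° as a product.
sin 49° - sin 56° = 2 cos(52.5°) sin(-3.5°)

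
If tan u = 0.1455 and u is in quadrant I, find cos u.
cos u = 0.9896 (using tan²u + 1 = sec²u)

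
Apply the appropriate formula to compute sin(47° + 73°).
sin(47° + 73°) = sin 47° cos 73° + cos 47° sin 73° = √3/2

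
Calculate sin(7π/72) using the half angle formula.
sin(7π/72) = √((1 - cos 7π/36)/2) = 0.3007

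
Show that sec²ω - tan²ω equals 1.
LHS = 1/cos²ω - sin²ω/cos²ω = (1 - sin²ω)/cos²ω = cos²ω/cos²ω = 1 = RHS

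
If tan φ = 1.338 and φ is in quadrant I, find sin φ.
sin φ = 0.801 (using tan²φ + 1 = sec²φ)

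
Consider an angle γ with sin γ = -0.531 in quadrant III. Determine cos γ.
cos γ = ±√(1 - sin²γ) = -0.8474 (negative in QIII)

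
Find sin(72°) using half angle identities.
sin(72°) = √((1 - cos 144°)/2) = 0.9511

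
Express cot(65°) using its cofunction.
cot(65°) = tan(90° - 65°) = tan(25°)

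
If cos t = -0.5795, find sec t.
sec t = 1/cos t = -1.726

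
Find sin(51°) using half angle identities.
sin(51°) = √((1 - cos 102°)/2) = 0.7771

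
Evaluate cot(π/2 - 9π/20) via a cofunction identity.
cot(π/2 - 9π/20) = tan(9π/20) = 6.314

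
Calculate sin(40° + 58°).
sin(40° + 58°) = sin 40° cos 58° + cos 40° sin 58° = 0.9903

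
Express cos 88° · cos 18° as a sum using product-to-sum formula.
cos 88° cos 18° = (1/2)[cos(88°-18°) + cos(88°+18°)]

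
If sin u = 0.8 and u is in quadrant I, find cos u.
cos u = 0.6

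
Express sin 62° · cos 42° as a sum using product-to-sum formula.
sin 62° cos 42° = (1/2)[sin(62°+42°) + sin(62°-42°)]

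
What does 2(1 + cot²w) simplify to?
2(1 + cot²w) = 2(csc²w) (using Pythagorean identity)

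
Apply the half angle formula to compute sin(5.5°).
sin(5.5°) = √((1 - cos 11°)/2) = 0.09585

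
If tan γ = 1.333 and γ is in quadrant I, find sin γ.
sin γ = 0.7999 (using tan²γ + 1 = sec²γ)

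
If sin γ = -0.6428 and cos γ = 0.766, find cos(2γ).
cos(2γ) = cos²γ - sin²γ = 0.1736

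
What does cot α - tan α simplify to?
cot α - tan α = 2 cot(2α) (using Double angle)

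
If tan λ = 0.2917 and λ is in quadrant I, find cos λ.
cos λ = 0.96 (using tan²λ + 1 = sec²λ)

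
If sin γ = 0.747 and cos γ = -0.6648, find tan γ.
tan γ = sin γ / cos γ = -1.124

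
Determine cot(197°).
cot(197°) = 3.271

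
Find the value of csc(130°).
csc(130°) = 1.305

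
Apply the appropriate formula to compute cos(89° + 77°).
cos(89° + 77°) = cos 89° cos 77° - sin 89° sin 77° = -0.9703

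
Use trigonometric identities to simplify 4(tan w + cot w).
4(tan w + cot w) = 4(sec w csc w) (using Quotient identities)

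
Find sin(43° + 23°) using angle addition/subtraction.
sin(43° + 23°) = sin 43° cos 23° + cos 43° sin 23° = 0.9135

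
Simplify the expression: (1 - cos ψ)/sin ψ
(1 - cos ψ)/sin ψ = tan(ψ/2) (using Half angle)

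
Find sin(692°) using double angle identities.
sin(692°) = 2 sin 346° cos 346° = -0.4695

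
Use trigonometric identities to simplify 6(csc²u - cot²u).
6(csc²u - cot²u) = 6 (using Pythagorean identity)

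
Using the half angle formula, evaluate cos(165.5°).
cos(165.5°) = -√((1 + cos 331°)/2) = -0.9681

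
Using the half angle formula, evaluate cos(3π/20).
cos(3π/20) = √((1 + cos 3π/10)/2) = 0.891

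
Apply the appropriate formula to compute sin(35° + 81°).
sin(35° + 81°) = sin 35° cos 81° + cos 35° sin 81° = 0.8988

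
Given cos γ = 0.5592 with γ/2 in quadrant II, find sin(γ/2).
sin(γ/2) = ±√((1 - cos γ)/2); positive since γ/2 ∈ QII, so sin(γ/2) = 0.4695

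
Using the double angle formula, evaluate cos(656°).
cos(656°) = cos²328° - sin²328° = 0.4384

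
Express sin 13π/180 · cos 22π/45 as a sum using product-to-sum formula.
sin 13π/180 cos 22π/45 = (1/2)[sin(13π/180+22π/45) + sin(13π/180-22π/45)]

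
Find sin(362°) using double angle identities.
sin(362°) = 2 sin 181° cos 181° = 0.0349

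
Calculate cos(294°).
cos(294°) = 0.4067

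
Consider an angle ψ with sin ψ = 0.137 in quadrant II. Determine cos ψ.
cos ψ = ±√(1 - sin²ψ) = -0.9906 (negative in QII)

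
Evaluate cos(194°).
cos(194°) = -0.9703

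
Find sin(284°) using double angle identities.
sin(284°) = 2 sin 142° cos 142° = -0.9703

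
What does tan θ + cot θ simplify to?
tan θ + cot θ = sec θ csc θ (using Quotient identities)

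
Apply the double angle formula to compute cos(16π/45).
cos(16π/45) = cos²8π/45 - sin²8π/45 = 0.4384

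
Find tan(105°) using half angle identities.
tan(105°) = sin 210° / (1 + cos 210°) = -(2+√3)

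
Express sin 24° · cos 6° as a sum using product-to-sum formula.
sin 24° cos 6° = (1/2)[sin(24°+6°) + sin(24°-6°)]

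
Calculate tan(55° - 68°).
tan(55° - 68°) = (tan 55° - tan 68°)/(1 + tan 55° tan 68°) = -0.2309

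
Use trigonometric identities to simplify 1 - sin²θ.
1 - sin²θ = cos²θ (using Pythagorean identity)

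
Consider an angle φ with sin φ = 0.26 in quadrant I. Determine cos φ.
cos φ = √(1 - sin²φ) = 0.9656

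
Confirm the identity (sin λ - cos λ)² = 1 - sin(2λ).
LHS = sin²λ - 2 sin λ cos λ + cos²λ = (sin²λ + cos²λ) - 2 sin λ cos λ = 1 - sin(2λ) = RHS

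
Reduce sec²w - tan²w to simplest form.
sec²w - tan²w = 1 (using Pythagorean identity)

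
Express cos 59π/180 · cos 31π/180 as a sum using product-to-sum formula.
cos 59π/180 cos 31π/180 = (1/2)[cos(59π/180-31π/180) + cos(59π/180+31π/180)]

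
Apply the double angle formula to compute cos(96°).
cos(96°) = cos²48° - sin²48° = -0.1045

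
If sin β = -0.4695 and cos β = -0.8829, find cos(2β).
cos(2β) = cos²β - sin²β = 0.5591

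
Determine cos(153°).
cos(153°) = -0.891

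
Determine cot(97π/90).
cot(97π/90) = 4.011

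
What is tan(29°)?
tan(29°) = 0.5543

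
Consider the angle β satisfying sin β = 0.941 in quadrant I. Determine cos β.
cos β = √(1 - sin²β) = 0.3384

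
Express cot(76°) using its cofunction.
cot(76°) = tan(90° - 76°) = tan(14°)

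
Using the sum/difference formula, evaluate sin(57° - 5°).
sin(57° - 5°) = sin 57° cos 5° - cos 57° sin 5° = 0.788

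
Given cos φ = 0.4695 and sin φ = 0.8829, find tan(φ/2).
tan(φ/2) = sin φ / (1 + cos φ) = 0.6008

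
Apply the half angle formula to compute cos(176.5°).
cos(176.5°) = -√((1 + cos 353°)/2) = -0.9981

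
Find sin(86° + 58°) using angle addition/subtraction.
sin(86° + 58°) = sin 86° cos 58° + cos 86° sin 58° = 0.5878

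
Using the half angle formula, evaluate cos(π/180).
cos(π/180) = √((1 + cos π/90)/2) = 0.9998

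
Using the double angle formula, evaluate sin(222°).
sin(222°) = 2 sin 111° cos 111° = -0.6691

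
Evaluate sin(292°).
sin(292°) = -0.9272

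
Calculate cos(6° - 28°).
cos(6° - 28°) = cos 6° cos 28° + sin 6° sin 28° = 0.9272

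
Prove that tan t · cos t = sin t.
LHS = (sin t/cos t) · cos t = sin t = RHS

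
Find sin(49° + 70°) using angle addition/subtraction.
sin(49° + 70°) = sin 49° cos 70° + cos 49° sin 70° = 0.8746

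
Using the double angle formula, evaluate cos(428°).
cos(428°) = cos²214° - sin²214° = 0.3746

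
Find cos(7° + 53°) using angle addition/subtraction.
cos(7° + 53°) = cos 7° cos 53° - sin 7° sin 53° = 1/2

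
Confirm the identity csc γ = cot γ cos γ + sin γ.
RHS = cos²γ/sin γ + sin γ = (cos²γ + sin²γ)/sin γ = 1/sin γ = csc γ = LHS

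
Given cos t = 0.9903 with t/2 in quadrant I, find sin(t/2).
sin(t/2) = ±√((1 - cos t)/2); positive since t/2 ∈ QI, so sin(t/2) = 0.06964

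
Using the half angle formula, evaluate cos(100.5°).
cos(100.5°) = -√((1 + cos 201°)/2) = -0.1822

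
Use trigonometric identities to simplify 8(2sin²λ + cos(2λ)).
8(2sin²λ + cos(2λ)) = 8 (using Double angle)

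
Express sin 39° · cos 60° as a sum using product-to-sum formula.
sin 39° cos 60° = (1/2)[sin(39°+60°) + sin(39°-60°)]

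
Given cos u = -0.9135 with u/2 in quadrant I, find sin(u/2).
sin(u/2) = ±√((1 - cos u)/2); positive since u/2 ∈ QI, so sin(u/2) = 0.9781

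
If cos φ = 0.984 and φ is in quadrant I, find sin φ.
sin φ = 0.1782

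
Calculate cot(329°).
cot(329°) = -1.664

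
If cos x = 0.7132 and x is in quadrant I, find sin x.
sin x = 0.701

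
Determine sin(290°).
sin(290°) = -0.9397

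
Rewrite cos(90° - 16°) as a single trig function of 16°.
cos(90° - 16°) = sin(16°)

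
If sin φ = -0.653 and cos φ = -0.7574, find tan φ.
tan φ = sin φ / cos φ = 0.8622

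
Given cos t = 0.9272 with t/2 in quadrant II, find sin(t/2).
sin(t/2) = ±√((1 - cos t)/2); positive since t/2 ∈ QII, so sin(t/2) = 0.1908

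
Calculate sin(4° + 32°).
sin(4° + 32°) = sin 4° cos 32° + cos 4° sin 32° = 0.5878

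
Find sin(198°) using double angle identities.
sin(198°) = 2 sin 99° cos 99° = -0.309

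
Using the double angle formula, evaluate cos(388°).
cos(388°) = cos²194° - sin²194° = 0.8829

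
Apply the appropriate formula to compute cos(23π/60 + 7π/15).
cos(23π/60 + 7π/15) = cos 23π/60 cos 7π/15 - sin 23π/60 sin 7π/15 = -0.891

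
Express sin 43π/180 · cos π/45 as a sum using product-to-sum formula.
sin 43π/180 cos π/45 = (1/2)[sin(43π/180+π/45) + sin(43π/180-π/45)]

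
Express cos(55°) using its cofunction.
cos(55°) = sin(90° - 55°) = sin(35°)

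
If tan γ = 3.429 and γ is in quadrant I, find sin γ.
sin γ = 0.96 (using tan²γ + 1 = sec²γ)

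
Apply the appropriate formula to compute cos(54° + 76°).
cos(54° + 76°) = cos 54° cos 76° - sin 54° sin 76° = -0.6428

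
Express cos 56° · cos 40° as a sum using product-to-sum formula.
cos 56° cos 40° = (1/2)[cos(56°-40°) + cos(56°+40°)]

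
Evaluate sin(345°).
sin(345°) = -(√6-√2)/4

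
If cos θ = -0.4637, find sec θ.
sec θ = 1/cos θ = -2.157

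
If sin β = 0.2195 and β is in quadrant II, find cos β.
cos β = -0.9756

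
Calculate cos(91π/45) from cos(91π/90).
cos(91π/45) = 1 - 2sin²91π/90 = 0.9976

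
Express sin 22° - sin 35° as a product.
sin 22° - sin 35° = 2 cos(28.5°) sin(-6.5°)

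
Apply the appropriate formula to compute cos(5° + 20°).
cos(5° + 20°) = cos 5° cos 20° - sin 5° sin 20° = 0.9063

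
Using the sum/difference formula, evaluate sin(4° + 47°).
sin(4° + 47°) = sin 4° cos 47° + cos 4° sin 47° = 0.7771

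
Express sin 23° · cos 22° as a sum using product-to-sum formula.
sin 23° cos 22° = (1/2)[sin(23°+22°) + sin(23°-22°)]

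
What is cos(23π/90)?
cos(23π/90) = 0.6947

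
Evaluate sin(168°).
sin(168°) = 0.2079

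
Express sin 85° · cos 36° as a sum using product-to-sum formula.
sin 85° cos 36° = (1/2)[sin(85°+36°) + sin(85°-36°)]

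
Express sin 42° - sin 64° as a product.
sin 42° - sin 64° = 2 cos(53°) sin(-11°)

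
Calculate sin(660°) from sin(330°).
sin(660°) = 2 sin 330° cos 330° = -√3/2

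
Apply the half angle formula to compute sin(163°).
sin(163°) = √((1 - cos 326°)/2) = 0.2924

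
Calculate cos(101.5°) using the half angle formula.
cos(101.5°) = -√((1 + cos 203°)/2) = -0.1994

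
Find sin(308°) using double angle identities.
sin(308°) = 2 sin 154° cos 154° = -0.788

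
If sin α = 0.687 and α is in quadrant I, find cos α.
cos α = 0.7267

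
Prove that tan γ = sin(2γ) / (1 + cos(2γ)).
RHS = 2 sin γ cos γ / (2cos²γ) = sin γ/cos γ = tan γ = LHS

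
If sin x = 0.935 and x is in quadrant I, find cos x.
cos x = 0.3546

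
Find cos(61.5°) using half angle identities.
cos(61.5°) = √((1 + cos 123°)/2) = 0.4772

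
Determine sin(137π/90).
sin(137π/90) = -0.9976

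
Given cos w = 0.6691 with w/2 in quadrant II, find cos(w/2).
cos(w/2) = ±√((1 + cos w)/2); negative since w/2 ∈ QII, so cos(w/2) = -0.9135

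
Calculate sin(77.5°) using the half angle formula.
sin(77.5°) = √((1 - cos 155°)/2) = 0.9763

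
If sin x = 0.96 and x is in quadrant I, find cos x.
cos x = 0.28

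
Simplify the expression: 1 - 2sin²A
1 - 2sin²A = cos(2A) (using Double angle)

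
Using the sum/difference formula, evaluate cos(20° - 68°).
cos(20° - 68°) = cos 20° cos 68° + sin 20° sin 68° = 0.6691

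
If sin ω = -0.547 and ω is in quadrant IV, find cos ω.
cos ω = 0.8371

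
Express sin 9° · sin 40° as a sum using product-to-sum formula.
sin 9° sin 40° = (1/2)[cos(9°-40°) - cos(9°+40°)]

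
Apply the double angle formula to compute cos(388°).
cos(388°) = cos²194° - sin²194° = 0.8829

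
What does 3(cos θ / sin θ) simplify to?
3(cos θ / sin θ) = 3(cot θ) (using Quotient identity)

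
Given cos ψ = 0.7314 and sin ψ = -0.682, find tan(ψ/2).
tan(ψ/2) = sin ψ / (1 + cos ψ) = -0.3939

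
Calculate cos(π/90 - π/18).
cos(π/90 - π/18) = cos π/90 cos π/18 + sin π/90 sin π/18 = 0.9903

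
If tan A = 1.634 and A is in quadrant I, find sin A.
sin A = 0.8529 (using tan²A + 1 = sec²A)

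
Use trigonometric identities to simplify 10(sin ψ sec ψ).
10(sin ψ sec ψ) = 10(tan ψ) (using Reciprocal + quotient)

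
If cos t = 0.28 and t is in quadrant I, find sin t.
sin t = 0.96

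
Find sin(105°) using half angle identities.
sin(105°) = √((1 - cos 210°)/2) = (√6+√2)/4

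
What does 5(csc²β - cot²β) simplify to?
5(csc²β - cot²β) = 5 (using Pythagorean identity)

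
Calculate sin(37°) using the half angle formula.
sin(37°) = √((1 - cos 74°)/2) = 0.6018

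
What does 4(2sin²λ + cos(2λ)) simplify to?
4(2sin²λ + cos(2λ)) = 4 (using Double angle)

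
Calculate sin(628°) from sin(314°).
sin(628°) = 2 sin 314° cos 314° = -0.9994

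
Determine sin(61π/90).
sin(61π/90) = 0.848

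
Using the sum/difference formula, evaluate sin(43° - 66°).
sin(43° - 66°) = sin 43° cos 66° - cos 43° sin 66° = -0.3907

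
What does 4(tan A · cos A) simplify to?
4(tan A · cos A) = 4(sin A) (using Quotient identity)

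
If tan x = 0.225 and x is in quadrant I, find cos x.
cos x = 0.9756 (using tan²x + 1 = sec²x)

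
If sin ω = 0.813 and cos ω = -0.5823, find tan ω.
tan ω = sin ω / cos ω = -1.396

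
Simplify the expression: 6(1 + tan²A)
6(1 + tan²A) = 6(sec²A) (using Pythagorean identity)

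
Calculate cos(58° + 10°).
cos(58° + 10°) = cos 58° cos 10° - sin 58° sin 10° = 0.3746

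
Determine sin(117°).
sin(117°) = 0.891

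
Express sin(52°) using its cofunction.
sin(52°) = cos(90° - 52°) = cos(38°)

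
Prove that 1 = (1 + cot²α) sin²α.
RHS = csc²α · sin²α = (1/sin²α) · sin²α = 1 = LHS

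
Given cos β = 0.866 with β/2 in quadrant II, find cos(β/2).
cos(β/2) = ±√((1 + cos β)/2); negative since β/2 ∈ QII, so cos(β/2) = -0.9659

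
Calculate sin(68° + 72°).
sin(68° + 72°) = sin 68° cos 72° + cos 68° sin 72° = 0.6428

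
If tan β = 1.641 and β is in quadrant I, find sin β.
sin β = 0.8539 (using tan²β + 1 = sec²β)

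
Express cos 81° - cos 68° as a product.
cos 81° - cos 68° = -2 sin(74.5°) sin(6.5°)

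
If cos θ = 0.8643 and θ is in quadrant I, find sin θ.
sin θ = 0.503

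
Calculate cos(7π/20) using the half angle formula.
cos(7π/20) = √((1 + cos 7π/10)/2) = 0.454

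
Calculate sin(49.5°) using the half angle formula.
sin(49.5°) = √((1 - cos 99°)/2) = 0.7604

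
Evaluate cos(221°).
cos(221°) = -0.7547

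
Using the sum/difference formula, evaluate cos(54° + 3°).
cos(54° + 3°) = cos 54° cos 3° - sin 54° sin 3° = 0.5446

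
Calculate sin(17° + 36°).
sin(17° + 36°) = sin 17° cos 36° + cos 17° sin 36° = 0.7986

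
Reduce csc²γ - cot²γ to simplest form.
csc²γ - cot²γ = 1 (using Pythagorean identity)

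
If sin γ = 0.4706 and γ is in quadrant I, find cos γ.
cos γ = 0.8823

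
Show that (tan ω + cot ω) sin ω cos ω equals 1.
LHS = (sin ω/cos ω + cos ω/sin ω) sin ω cos ω = ((sin²ω + cos²ω)/(sin ω cos ω)) · sin ω cos ω = sin²ω + cos²ω = 1 = RHS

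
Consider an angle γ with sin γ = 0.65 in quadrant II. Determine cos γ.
cos γ = ±√(1 - sin²γ) = -0.7599 (negative in QII)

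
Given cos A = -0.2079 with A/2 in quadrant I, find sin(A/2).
sin(A/2) = ±√((1 - cos A)/2); positive since A/2 ∈ QI, so sin(A/2) = 0.7771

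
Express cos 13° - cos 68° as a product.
cos 13° - cos 68° = -2 sin(40.5°) sin(-27.5°)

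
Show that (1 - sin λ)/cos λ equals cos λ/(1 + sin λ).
LHS = (1 - sin λ)(1 + sin λ) / (cos λ(1 + sin λ)) = (1 - sin²λ) / (cos λ(1 + sin λ)) = cos²λ / (cos λ(1 + sin λ)) = cos λ/(1 + sin λ) = RHS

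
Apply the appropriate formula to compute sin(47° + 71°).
sin(47° + 71°) = sin 47° cos 71° + cos 47° sin 71° = 0.8829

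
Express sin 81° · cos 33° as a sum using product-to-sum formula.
sin 81° cos 33° = (1/2)[sin(81°+33°) + sin(81°-33°)]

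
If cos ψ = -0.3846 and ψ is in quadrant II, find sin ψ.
sin ψ = 0.9231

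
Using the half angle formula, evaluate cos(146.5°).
cos(146.5°) = -√((1 + cos 293°)/2) = -0.8339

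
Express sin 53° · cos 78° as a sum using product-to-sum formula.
sin 53° cos 78° = (1/2)[sin(53°+78°) + sin(53°-78°)]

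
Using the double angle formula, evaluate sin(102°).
sin(102°) = 2 sin 51° cos 51° = 0.9781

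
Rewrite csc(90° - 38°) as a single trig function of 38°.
csc(90° - 38°) = sec(38°)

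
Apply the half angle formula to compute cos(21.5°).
cos(21.5°) = √((1 + cos 43°)/2) = 0.9304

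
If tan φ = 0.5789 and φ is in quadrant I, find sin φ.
sin φ = 0.501 (using tan²φ + 1 = sec²φ)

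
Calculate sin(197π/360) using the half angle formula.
sin(197π/360) = √((1 - cos 197π/180)/2) = 0.989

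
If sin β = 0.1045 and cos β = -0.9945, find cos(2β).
cos(2β) = cos²β - sin²β = 0.9781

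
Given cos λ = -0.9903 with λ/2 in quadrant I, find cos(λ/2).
cos(λ/2) = ±√((1 + cos λ)/2); positive since λ/2 ∈ QI, so cos(λ/2) = 0.06964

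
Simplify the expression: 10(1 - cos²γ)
10(1 - cos²γ) = 10(sin²γ) (using Pythagorean identity)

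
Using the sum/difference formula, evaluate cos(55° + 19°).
cos(55° + 19°) = cos 55° cos 19° - sin 55° sin 19° = 0.2756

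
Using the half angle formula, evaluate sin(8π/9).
sin(8π/9) = √((1 - cos 16π/9)/2) = 0.342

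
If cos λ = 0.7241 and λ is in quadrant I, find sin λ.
sin λ = 0.6897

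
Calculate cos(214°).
cos(214°) = -0.829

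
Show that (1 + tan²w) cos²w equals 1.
LHS = sec²w · cos²w = (1/cos²w) · cos²w = 1 = RHS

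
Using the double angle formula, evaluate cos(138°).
cos(138°) = cos²69° - sin²69° = -0.7431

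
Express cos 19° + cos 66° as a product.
cos 19° + cos 66° = 2 cos(42.5°) cos(-23.5°)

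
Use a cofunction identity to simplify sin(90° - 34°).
sin(90° - 34°) = cos(34°)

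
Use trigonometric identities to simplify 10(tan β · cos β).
10(tan β · cos β) = 10(sin β) (using Quotient identity)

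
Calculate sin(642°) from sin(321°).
sin(642°) = 2 sin 321° cos 321° = -0.9781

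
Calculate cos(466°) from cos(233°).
cos(466°) = cos²233° - sin²233° = -0.2756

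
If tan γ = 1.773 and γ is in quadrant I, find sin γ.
sin γ = 0.871 (using tan²γ + 1 = sec²γ)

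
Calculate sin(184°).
sin(184°) = -0.06976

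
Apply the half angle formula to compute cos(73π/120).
cos(73π/120) = -√((1 + cos 73π/60)/2) = -0.3338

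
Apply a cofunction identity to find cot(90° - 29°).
cot(90° - 29°) = tan(29°) = 0.5543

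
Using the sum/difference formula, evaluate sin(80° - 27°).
sin(80° - 27°) = sin 80° cos 27° - cos 80° sin 27° = 0.7986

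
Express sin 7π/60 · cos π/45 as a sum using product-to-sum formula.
sin 7π/60 cos π/45 = (1/2)[sin(7π/60+π/45) + sin(7π/60-π/45)]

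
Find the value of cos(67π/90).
cos(67π/90) = -0.6947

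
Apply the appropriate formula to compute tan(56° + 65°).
tan(56° + 65°) = (tan 56° + tan 65°)/(1 - tan 56° tan 65°) = -1.664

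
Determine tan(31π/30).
tan(31π/30) = 0.1051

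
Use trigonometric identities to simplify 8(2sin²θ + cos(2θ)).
8(2sin²θ + cos(2θ)) = 8 (using Double angle)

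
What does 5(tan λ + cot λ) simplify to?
5(tan λ + cot λ) = 5(sec λ csc λ) (using Quotient identities)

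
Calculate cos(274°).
cos(274°) = 0.06976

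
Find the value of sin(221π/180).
sin(221π/180) = -0.6561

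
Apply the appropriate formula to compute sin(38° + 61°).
sin(38° + 61°) = sin 38° cos 61° + cos 38° sin 61° = 0.9877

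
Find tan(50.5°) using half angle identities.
tan(50.5°) = sin 101° / (1 + cos 101°) = 1.213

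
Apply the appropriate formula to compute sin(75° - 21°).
sin(75° - 21°) = sin 75° cos 21° - cos 75° sin 21° = 0.809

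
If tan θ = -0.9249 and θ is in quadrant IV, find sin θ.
sin θ = -0.679 (using tan²θ + 1 = sec²θ)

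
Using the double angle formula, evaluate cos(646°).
cos(646°) = cos²323° - sin²323° = 0.2756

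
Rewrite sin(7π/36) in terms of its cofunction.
sin(7π/36) = cos(π/2 - 7π/36) = cos(11π/36)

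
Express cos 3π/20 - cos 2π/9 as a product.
cos 3π/20 - cos 2π/9 = -2 sin(67π/360) sin(-13π/360)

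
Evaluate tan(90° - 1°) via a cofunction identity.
tan(90° - 1°) = cot(1°) = 57.29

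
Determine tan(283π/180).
tan(283π/180) = -4.331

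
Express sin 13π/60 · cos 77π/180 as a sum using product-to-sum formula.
sin 13π/60 cos 77π/180 = (1/2)[sin(13π/60+77π/180) + sin(13π/60-77π/180)]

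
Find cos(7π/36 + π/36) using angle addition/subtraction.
cos(7π/36 + π/36) = cos 7π/36 cos π/36 - sin 7π/36 sin π/36 = 0.766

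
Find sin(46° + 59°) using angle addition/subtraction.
sin(46° + 59°) = sin 46° cos 59° + cos 46° sin 59° = (√6+√2)/4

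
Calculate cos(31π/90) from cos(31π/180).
cos(31π/90) = cos²31π/180 - sin²31π/180 = 0.4695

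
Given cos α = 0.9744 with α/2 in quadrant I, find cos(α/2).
cos(α/2) = ±√((1 + cos α)/2); positive since α/2 ∈ QI, so cos(α/2) = 0.9936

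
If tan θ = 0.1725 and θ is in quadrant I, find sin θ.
sin θ = 0.17 (using tan²θ + 1 = sec²θ)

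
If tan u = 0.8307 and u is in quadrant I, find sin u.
sin u = 0.639 (using tan²u + 1 = sec²u)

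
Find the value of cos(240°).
cos(240°) = -1/2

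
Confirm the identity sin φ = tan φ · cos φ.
RHS = (sin φ/cos φ) · cos φ = sin φ = LHS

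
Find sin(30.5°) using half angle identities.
sin(30.5°) = √((1 - cos 61°)/2) = 0.5075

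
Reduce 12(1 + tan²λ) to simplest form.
12(1 + tan²λ) = 12(sec²λ) (using Pythagorean identity)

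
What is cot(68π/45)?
cot(68π/45) = -0.03492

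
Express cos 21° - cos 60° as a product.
cos 21° - cos 60° = -2 sin(40.5°) sin(-19.5°)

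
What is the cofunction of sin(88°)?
sin(88°) = cos(90° - 88°) = cos(2°)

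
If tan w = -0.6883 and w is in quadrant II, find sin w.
sin w = 0.567 (using tan²w + 1 = sec²w)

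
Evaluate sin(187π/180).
sin(187π/180) = -0.1219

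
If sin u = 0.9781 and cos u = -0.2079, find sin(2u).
sin(2u) = 2 sin u cos u = -0.4067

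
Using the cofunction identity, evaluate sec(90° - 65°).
sec(90° - 65°) = csc(65°) = 1.103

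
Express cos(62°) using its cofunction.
cos(62°) = sin(90° - 62°) = sin(28°)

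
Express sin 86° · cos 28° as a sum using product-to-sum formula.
sin 86° cos 28° = (1/2)[sin(86°+28°) + sin(86°-28°)]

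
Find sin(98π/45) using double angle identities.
sin(98π/45) = 2 sin 49π/45 cos 49π/45 = 0.5299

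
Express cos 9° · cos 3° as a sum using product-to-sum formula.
cos 9° cos 3° = (1/2)[cos(9°-3°) + cos(9°+3°)]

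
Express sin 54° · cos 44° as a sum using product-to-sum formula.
sin 54° cos 44° = (1/2)[sin(54°+44°) + sin(54°-44°)]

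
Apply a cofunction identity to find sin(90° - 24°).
sin(90° - 24°) = cos(24°) = 0.9135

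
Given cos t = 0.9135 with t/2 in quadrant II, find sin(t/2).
sin(t/2) = ±√((1 - cos t)/2); positive since t/2 ∈ QII, so sin(t/2) = 0.208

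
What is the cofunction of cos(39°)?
cos(39°) = sin(90° - 39°) = sin(51°)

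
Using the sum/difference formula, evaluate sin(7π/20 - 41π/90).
sin(7π/20 - 41π/90) = sin 7π/20 cos 41π/90 - cos 7π/20 sin 41π/90 = -0.3256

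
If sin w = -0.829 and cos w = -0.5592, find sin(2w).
sin(2w) = 2 sin w cos w = 0.9272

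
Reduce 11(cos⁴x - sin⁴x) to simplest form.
11(cos⁴x - sin⁴x) = 11(cos(2x)) (using Factoring + double angle)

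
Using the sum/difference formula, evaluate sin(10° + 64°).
sin(10° + 64°) = sin 10° cos 64° + cos 10° sin 64° = 0.9613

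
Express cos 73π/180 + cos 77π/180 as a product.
cos 73π/180 + cos 77π/180 = 2 cos(5π/12) cos(-π/90)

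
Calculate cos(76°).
cos(76°) = 0.2419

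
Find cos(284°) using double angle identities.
cos(284°) = cos²142° - sin²142° = 0.2419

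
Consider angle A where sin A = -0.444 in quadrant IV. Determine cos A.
cos A = √(1 - sin²A) = 0.896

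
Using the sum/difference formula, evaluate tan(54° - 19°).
tan(54° - 19°) = (tan 54° - tan 19°)/(1 + tan 54° tan 19°) = 0.7002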